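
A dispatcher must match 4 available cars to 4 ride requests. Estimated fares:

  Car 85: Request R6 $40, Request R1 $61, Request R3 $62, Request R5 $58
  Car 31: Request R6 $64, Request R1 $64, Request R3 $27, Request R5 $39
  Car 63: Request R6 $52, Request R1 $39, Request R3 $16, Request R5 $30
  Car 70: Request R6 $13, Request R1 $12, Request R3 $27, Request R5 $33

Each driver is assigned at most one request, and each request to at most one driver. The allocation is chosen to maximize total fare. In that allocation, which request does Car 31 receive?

Optimal: Car 85→Request R3 ($62), Car 31→Request R1 ($64), Car 63→Request R6 ($52), Car 70→Request R5 ($33) — total 62+64+52+33 = $211.
Row-greedy (each driver in turn takes its best remaining request) gives $198, worse by 13.
Next-best assignment: Car 85→Request R5, Car 31→Request R1, Car 63→Request R6, Car 70→Request R3 = $201.
Car 31's own top request is Request R6 ($64), but forcing Car 31→Request R6 and reassigning the rest optimally gives only $198 — worse by 13.

Car 31 receives Request R1.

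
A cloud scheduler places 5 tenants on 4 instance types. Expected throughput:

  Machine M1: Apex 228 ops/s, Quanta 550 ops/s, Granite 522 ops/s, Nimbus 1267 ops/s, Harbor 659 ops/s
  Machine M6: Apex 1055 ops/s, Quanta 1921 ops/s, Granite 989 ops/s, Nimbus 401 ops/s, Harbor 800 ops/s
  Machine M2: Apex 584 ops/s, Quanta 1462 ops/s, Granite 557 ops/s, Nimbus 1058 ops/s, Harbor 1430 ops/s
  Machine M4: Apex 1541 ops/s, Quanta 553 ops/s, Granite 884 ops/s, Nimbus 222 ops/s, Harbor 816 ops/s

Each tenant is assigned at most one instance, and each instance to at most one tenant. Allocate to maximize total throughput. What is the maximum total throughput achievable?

Optimal: Nimbus→Machine M1 (1267 ops/s), Quanta→Machine M6 (1921 ops/s), Harbor→Machine M2 (1430 ops/s), Apex→Machine M4 (1541 ops/s) — total 1267+1921+1430+1541 = 6159 ops/s.
Row-greedy (each tenant in turn takes its best remaining instance) gives 5286 ops/s, worse by 873.
Next-best assignment: Nimbus→Machine M1, Quanta→Machine M6, Harbor→Machine M2, Granite→Machine M4 = 5502 ops/s.

Max total: 6159 ops/s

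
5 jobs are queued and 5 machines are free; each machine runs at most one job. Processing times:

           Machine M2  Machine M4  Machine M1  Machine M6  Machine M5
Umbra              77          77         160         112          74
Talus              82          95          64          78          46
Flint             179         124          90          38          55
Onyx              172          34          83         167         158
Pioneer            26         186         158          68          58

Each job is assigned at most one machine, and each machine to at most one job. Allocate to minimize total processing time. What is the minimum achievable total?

Minimum total: 236 min

Optimal: Umbra→Machine M5 (74 min), Talus→Machine M1 (64 min), Flint→Machine M6 (38 min), Onyx→Machine M4 (34 min), Pioneer→Machine M2 (26 min) — total 74+64+38+34+26 = 236 min.
Min-entry greedy (repeatedly take the single cheapest remaining cell) gives 304 min, worse by 68.
Next-best assignment: Umbra→Machine M4, Talus→Machine M5, Flint→Machine M6, Onyx→Machine M1, Pioneer→Machine M2 = 270 min.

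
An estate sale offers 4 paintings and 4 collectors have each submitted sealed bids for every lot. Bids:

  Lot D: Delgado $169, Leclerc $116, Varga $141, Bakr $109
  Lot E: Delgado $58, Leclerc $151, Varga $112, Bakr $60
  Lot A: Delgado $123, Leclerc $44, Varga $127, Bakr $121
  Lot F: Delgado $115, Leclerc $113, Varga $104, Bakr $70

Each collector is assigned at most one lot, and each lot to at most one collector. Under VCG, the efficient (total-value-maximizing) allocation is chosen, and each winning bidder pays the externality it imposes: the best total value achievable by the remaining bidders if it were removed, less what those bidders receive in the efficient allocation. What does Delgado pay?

Delgado pays $37.

Efficient allocation: Delgado→Lot D ($169), Leclerc→Lot E ($151), Varga→Lot F ($104), Bakr→Lot A ($121); total welfare W = $545.
Delgado receives Lot D at value $169, so the others get W − 169 = $376.
Without Delgado: best allocation of the remaining 3 bidders over all 4 lots is Leclerc→Lot E ($151), Varga→Lot D ($141), Bakr→Lot A ($121), total $413.
VCG payment = (others' best without Delgado) − (others' welfare with Delgado) = 413 − 376 = $37.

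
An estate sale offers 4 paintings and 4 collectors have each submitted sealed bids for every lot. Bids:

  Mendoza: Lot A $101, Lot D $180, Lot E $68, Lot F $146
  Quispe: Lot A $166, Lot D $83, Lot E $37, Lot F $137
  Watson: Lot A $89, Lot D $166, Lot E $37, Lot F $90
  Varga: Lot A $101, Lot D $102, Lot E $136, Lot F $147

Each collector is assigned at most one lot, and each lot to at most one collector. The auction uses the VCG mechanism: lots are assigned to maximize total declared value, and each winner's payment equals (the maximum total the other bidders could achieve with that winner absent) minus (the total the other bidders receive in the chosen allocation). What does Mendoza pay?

Mendoza pays $11.

Efficient allocation: Mendoza→Lot F ($146), Quispe→Lot A ($166), Watson→Lot D ($166), Varga→Lot E ($136); total welfare W = $614.
Mendoza receives Lot F at value $146, so the others get W − 146 = $468.
Without Mendoza: best allocation of the remaining 3 bidders over all 4 lots is Quispe→Lot A ($166), Watson→Lot D ($166), Varga→Lot F ($147), total $479.
VCG payment = (others' best without Mendoza) − (others' welfare with Mendoza) = 479 − 468 = $11.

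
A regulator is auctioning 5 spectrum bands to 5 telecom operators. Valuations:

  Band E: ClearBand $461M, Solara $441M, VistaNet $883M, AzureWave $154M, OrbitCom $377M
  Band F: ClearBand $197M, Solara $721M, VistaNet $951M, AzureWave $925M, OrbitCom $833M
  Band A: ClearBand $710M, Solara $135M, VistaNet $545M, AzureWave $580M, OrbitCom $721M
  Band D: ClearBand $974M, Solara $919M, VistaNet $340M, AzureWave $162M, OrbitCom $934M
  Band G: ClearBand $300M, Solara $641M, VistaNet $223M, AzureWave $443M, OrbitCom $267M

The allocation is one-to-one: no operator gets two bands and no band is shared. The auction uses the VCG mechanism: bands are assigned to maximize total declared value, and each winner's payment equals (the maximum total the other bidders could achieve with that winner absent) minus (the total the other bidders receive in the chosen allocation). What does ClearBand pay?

ClearBand pays $278M.

Efficient allocation: ClearBand→Band D ($974M), Solara→Band G ($641M), VistaNet→Band E ($883M), AzureWave→Band F ($925M), OrbitCom→Band A ($721M); total welfare W = $4144M.
ClearBand receives Band D at value $974M, so the others get W − 974 = $3170M.
Without ClearBand: best allocation of the remaining 4 bidders over all 5 bands is Solara→Band D ($919M), VistaNet→Band E ($883M), AzureWave→Band F ($925M), OrbitCom→Band A ($721M), total $3448M.
VCG payment = (others' best without ClearBand) − (others' welfare with ClearBand) = 3448 − 3170 = $278M.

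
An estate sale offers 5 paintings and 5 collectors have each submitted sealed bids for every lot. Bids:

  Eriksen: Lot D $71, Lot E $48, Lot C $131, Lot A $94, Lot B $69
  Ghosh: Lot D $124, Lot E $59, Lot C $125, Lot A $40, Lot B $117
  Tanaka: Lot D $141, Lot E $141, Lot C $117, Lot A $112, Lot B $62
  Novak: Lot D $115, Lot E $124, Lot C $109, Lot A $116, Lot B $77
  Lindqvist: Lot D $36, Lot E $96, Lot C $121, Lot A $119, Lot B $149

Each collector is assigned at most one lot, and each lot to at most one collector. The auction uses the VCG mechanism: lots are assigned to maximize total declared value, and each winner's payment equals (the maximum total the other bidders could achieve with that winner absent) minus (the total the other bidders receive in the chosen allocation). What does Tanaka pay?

Tanaka pays $8.

Efficient allocation: Eriksen→Lot C ($131), Ghosh→Lot D ($124), Tanaka→Lot E ($141), Novak→Lot A ($116), Lindqvist→Lot B ($149); total welfare W = $661.
Tanaka receives Lot E at value $141, so the others get W − 141 = $520.
Without Tanaka: best allocation of the remaining 4 bidders over all 5 lots is Eriksen→Lot C ($131), Ghosh→Lot D ($124), Novak→Lot E ($124), Lindqvist→Lot B ($149), total $528.
VCG payment = (others' best without Tanaka) − (others' welfare with Tanaka) = 528 − 520 = $8.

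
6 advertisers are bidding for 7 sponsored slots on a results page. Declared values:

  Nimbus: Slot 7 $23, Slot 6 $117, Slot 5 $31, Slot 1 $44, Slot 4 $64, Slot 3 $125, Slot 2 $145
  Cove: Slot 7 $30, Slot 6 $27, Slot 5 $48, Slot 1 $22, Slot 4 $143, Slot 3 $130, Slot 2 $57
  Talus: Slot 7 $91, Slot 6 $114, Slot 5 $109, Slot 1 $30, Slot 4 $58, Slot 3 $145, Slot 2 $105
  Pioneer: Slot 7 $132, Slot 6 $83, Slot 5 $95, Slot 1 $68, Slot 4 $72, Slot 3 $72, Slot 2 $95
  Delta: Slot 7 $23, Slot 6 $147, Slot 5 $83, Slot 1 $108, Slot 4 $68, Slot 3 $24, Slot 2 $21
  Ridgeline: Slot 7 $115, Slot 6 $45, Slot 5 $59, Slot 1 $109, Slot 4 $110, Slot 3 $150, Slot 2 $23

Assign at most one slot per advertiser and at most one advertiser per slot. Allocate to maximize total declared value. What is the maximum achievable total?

Maximum total: $826

Optimal: Nimbus→Slot 2 ($145), Cove→Slot 4 ($143), Talus→Slot 5 ($109), Pioneer→Slot 7 ($132), Delta→Slot 6 ($147), Ridgeline→Slot 3 ($150) — total 145+143+109+132+147+150 = $826.
Column-greedy (each slot in turn goes to its best remaining advertiser) gives $765, worse by 61.
Checked against all permutations: $826 is optimal.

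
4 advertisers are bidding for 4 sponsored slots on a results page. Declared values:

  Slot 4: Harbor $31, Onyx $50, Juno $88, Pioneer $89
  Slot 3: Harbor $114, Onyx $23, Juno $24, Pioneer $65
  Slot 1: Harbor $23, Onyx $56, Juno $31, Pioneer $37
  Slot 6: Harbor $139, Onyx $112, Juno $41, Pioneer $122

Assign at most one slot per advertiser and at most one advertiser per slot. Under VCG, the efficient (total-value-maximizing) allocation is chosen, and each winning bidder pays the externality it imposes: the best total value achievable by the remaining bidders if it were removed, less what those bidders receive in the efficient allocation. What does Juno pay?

Juno pays $23.

Efficient allocation: Harbor→Slot 3 ($114), Onyx→Slot 1 ($56), Juno→Slot 4 ($88), Pioneer→Slot 6 ($122); total welfare W = $380.
Juno receives Slot 4 at value $88, so the others get W − 88 = $292.
Without Juno: best allocation of the remaining 3 bidders over all 4 slots is Harbor→Slot 3 ($114), Onyx→Slot 6 ($112), Pioneer→Slot 4 ($89), total $315.
VCG payment = (others' best without Juno) − (others' welfare with Juno) = 315 − 292 = $23.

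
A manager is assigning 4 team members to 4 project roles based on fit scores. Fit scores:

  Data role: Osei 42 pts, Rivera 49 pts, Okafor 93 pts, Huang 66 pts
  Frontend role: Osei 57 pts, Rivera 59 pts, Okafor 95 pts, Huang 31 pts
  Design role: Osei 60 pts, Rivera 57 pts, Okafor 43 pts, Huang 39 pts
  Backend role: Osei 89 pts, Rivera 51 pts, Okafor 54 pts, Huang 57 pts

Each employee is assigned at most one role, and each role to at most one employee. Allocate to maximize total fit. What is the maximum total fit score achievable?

Max total: 307 pts

Treat this as an assignment problem: match each employee to one role.
Optimal: Osei→Backend role (89 pts), Rivera→Design role (57 pts), Okafor→Frontend role (95 pts), Huang→Data role (66 pts) — total 89+57+95+66 = 307 pts.
Row-greedy (each employee in turn takes its best remaining role) gives 280 pts, worse by 27.
Next-best assignment: Osei→Backend role, Rivera→Frontend role, Okafor→Data role, Huang→Design role = 280 pts.
Swapping Okafor↔Rivera (Okafor→Design role 43 pts, Rivera→Frontend role 59 pts) loses 50.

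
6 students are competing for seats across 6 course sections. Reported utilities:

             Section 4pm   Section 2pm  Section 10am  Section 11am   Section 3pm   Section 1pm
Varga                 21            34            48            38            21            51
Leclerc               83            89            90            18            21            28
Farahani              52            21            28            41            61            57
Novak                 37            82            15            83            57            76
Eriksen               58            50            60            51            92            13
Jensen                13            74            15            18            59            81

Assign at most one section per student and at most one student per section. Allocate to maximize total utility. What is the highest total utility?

Optimal: Varga→Section 10am (48 points), Leclerc→Section 2pm (89 points), Farahani→Section 4pm (52 points), Novak→Section 11am (83 points), Eriksen→Section 3pm (92 points), Jensen→Section 1pm (81 points) — total 48+89+52+83+92+81 = 445 points.
Max-entry greedy (repeatedly take the single best remaining cell) gives 432 points, worse by 13.
Swapping Eriksen↔Leclerc (Eriksen→Section 2pm 50 points, Leclerc→Section 3pm 21 points) loses 110.
No other one-to-one assignment exceeds 445 points.

Maximum total: 445 points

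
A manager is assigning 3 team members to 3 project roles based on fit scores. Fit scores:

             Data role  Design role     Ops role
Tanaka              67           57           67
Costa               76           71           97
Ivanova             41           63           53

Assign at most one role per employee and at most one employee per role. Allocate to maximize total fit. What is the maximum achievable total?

Max total: 227 pts

Optimal: Tanaka→Data role (67 pts), Costa→Ops role (97 pts), Ivanova→Design role (63 pts) — total 67+97+63 = 227 pts.
Column-greedy (each role in turn goes to its best remaining employee) gives 206 pts, worse by 21.
Checked against all permutations: 227 pts is optimal.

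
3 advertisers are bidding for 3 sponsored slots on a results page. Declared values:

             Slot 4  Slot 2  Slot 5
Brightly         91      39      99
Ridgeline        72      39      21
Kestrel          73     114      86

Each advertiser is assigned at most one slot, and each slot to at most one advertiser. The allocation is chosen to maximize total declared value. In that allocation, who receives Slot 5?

Brightly receives Slot 5.

Optimal: Brightly→Slot 5 ($99), Ridgeline→Slot 4 ($72), Kestrel→Slot 2 ($114) — total 99+72+114 = $285.
Column-greedy (each slot in turn goes to its best remaining advertiser) gives $226, worse by 59.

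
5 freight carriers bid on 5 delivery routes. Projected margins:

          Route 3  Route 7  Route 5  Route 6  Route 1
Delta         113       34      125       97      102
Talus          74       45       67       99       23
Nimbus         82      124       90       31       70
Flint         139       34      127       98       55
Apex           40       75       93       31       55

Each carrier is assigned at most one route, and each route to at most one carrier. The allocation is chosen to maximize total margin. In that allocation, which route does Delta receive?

Treat this as an assignment problem: match each carrier to one route.
Optimal: Delta→Route 1 ($102k), Talus→Route 6 ($99k), Nimbus→Route 7 ($124k), Flint→Route 3 ($139k), Apex→Route 5 ($93k) — total 102+99+124+139+93 = $557k.
Row-greedy (each carrier in turn takes its best remaining route) gives $542k, worse by 15.
Every other assignment is strictly worse.
Delta's own top route is Route 5 ($125k), but forcing Delta→Route 5 and reassigning the rest optimally gives only $542k — worse by 15.

Delta receives Route 1.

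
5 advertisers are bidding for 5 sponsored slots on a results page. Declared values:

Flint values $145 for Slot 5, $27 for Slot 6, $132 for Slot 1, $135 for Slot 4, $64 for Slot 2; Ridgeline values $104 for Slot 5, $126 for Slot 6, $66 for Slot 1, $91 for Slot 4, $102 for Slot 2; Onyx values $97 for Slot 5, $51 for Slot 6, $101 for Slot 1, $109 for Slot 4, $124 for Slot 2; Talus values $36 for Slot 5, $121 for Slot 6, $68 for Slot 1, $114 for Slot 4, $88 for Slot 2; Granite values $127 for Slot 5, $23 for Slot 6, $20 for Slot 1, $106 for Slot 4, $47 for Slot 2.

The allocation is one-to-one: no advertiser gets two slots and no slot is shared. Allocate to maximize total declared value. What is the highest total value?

This is a one-to-one assignment (maximum-weight bipartite matching).
Optimal: Flint→Slot 1 ($132), Ridgeline→Slot 6 ($126), Onyx→Slot 2 ($124), Talus→Slot 4 ($114), Granite→Slot 5 ($127) — total 132+126+124+114+127 = $623.
Row-greedy (each advertiser in turn takes its best remaining slot) gives $529, worse by 94.
Next-best assignment: Flint→Slot 1, Ridgeline→Slot 4, Onyx→Slot 2, Talus→Slot 6, Granite→Slot 5 = $595.

Maximum total: $623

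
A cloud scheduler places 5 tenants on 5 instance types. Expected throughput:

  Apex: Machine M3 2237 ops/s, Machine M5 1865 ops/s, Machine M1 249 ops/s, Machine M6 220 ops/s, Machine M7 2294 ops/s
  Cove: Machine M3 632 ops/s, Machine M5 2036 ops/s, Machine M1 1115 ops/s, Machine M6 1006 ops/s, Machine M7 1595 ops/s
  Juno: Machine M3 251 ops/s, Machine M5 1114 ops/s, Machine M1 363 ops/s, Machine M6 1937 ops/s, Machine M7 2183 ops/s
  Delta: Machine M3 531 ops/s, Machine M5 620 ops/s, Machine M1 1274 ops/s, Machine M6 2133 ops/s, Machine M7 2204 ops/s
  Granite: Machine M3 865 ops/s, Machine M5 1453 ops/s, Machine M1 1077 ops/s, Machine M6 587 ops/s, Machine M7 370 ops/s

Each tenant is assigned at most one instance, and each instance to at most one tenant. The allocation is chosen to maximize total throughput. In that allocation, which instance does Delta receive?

Delta receives Machine M6.

Treat this as an assignment problem: match each tenant to one instance.
Optimal: Apex→Machine M3 (2237 ops/s), Cove→Machine M5 (2036 ops/s), Juno→Machine M7 (2183 ops/s), Delta→Machine M6 (2133 ops/s), Granite→Machine M1 (1077 ops/s) — total 2237+2036+2183+2133+1077 = 9666 ops/s.
Max-entry greedy (repeatedly take the single best remaining cell) gives 7791 ops/s, worse by 1875.
Delta's own top instance is Machine M7 (2204 ops/s), but forcing Delta→Machine M7 and reassigning the rest optimally gives only 9491 ops/s — worse by 175.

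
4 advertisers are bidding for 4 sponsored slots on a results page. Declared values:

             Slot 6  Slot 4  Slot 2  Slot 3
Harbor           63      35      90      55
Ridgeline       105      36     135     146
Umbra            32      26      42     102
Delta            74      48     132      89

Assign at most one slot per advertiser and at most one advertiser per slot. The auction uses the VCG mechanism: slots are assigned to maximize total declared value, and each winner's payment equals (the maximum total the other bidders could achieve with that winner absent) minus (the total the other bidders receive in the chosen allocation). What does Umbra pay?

Umbra pays $69.

Efficient allocation: Harbor→Slot 4 ($35), Ridgeline→Slot 6 ($105), Umbra→Slot 3 ($102), Delta→Slot 2 ($132); total welfare W = $374.
Umbra receives Slot 3 at value $102, so the others get W − 102 = $272.
Without Umbra: best allocation of the remaining 3 bidders over all 4 slots is Harbor→Slot 6 ($63), Ridgeline→Slot 3 ($146), Delta→Slot 2 ($132), total $341.
VCG payment = (others' best without Umbra) − (others' welfare with Umbra) = 341 − 272 = $69.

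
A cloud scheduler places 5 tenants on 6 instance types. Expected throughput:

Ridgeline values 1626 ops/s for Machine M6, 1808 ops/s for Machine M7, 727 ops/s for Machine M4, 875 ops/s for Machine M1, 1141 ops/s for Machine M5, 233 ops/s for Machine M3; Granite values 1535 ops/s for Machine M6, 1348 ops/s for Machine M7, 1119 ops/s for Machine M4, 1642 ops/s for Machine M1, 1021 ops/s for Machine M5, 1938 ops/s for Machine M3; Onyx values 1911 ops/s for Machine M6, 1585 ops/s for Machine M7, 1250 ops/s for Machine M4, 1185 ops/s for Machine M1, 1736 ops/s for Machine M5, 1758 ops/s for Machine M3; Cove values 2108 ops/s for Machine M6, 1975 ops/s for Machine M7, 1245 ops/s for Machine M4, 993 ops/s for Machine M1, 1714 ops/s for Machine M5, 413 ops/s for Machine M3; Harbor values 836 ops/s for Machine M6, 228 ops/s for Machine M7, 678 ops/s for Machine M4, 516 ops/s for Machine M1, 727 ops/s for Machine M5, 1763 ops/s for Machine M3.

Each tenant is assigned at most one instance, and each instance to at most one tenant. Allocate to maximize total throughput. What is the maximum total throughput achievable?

This is the linear assignment problem.
Optimal: Ridgeline→Machine M7 (1808 ops/s), Granite→Machine M1 (1642 ops/s), Onyx→Machine M5 (1736 ops/s), Cove→Machine M6 (2108 ops/s), Harbor→Machine M3 (1763 ops/s) — total 1808+1642+1736+2108+1763 = 9057 ops/s.
Row-greedy (each tenant in turn takes its best remaining instance) gives 8049 ops/s, worse by 1008.
Swapping Onyx↔Ridgeline (Onyx→Machine M7 1585 ops/s, Ridgeline→Machine M5 1141 ops/s) loses 818.
No other one-to-one assignment exceeds 9057 ops/s.

Maximum total: 9057 ops/s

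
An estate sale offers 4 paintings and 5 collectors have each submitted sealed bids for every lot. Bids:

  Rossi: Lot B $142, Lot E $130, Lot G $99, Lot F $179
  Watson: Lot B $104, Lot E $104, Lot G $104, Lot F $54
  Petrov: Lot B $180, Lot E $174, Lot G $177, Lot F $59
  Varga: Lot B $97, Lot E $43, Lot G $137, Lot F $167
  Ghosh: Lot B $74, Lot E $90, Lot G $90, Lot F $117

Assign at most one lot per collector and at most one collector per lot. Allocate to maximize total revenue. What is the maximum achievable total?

Optimal: Petrov→Lot B ($180), Watson→Lot E ($104), Varga→Lot G ($137), Rossi→Lot F ($179) — total 180+104+137+179 = $600.
Row-greedy (each collector in turn takes its best remaining lot) gives $503, worse by 97.
Next-best assignment: Watson→Lot B, Petrov→Lot E, Varga→Lot G, Rossi→Lot F = $594.

Max total: $600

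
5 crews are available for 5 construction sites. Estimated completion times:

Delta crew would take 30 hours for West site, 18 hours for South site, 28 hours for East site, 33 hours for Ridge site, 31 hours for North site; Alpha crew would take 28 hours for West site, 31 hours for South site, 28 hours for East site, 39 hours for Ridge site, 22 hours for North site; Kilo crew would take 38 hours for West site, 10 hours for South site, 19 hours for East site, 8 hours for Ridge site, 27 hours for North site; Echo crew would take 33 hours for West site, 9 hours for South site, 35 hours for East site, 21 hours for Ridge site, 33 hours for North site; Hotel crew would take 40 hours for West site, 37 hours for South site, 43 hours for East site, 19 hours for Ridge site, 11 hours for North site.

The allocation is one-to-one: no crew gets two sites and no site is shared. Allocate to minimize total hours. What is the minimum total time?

Optimal: Delta crew→East site (28 hours), Alpha crew→West site (28 hours), Kilo crew→Ridge site (8 hours), Echo crew→South site (9 hours), Hotel crew→North site (11 hours) — total 28+28+8+9+11 = 84 hours.
Row-greedy (each crew in turn takes its cheapest remaining site) gives 124 hours, worse by 40.
Next-best assignment: Delta crew→West site, Alpha crew→East site, Kilo crew→Ridge site, Echo crew→South site, Hotel crew→North site = 86 hours.

Minimum total: 84 hours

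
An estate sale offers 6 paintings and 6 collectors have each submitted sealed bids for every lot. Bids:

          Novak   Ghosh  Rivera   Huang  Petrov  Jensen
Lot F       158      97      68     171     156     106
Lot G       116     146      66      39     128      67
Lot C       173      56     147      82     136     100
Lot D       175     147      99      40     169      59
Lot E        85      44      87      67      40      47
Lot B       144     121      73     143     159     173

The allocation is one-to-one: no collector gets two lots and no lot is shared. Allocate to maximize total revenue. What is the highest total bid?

Max total: $919

Optimal: Novak→Lot C ($173), Ghosh→Lot G ($146), Rivera→Lot E ($87), Huang→Lot F ($171), Petrov→Lot D ($169), Jensen→Lot B ($173) — total 173+146+87+171+169+173 = $919.
Row-greedy (each collector in turn takes its best remaining lot) gives $845, worse by 74.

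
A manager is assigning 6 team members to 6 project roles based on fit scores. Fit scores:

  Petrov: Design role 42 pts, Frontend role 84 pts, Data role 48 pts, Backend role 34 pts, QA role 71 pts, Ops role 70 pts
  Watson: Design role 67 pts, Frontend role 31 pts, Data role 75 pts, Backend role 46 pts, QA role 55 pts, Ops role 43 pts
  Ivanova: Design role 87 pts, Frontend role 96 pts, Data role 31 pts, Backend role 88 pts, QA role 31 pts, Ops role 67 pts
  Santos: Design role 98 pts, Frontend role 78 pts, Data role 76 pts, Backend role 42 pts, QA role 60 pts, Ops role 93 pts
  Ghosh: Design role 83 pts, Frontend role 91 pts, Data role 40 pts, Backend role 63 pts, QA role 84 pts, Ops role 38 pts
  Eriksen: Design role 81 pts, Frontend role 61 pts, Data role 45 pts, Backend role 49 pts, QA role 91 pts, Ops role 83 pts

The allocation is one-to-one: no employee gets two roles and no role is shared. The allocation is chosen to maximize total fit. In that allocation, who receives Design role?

Ghosh receives Design role.

This is a one-to-one assignment (maximum-weight bipartite matching).
Optimal: Petrov→Frontend role (84 pts), Watson→Data role (75 pts), Ivanova→Backend role (88 pts), Santos→Ops role (93 pts), Ghosh→Design role (83 pts), Eriksen→QA role (91 pts) — total 84+75+88+93+83+91 = 514 pts.
Max-entry greedy (repeatedly take the single best remaining cell) gives 493 pts, worse by 21.
Ghosh's own top role is Frontend role (91 pts), but forcing Ghosh→Frontend role and reassigning the rest optimally gives only 513 pts — worse by 1.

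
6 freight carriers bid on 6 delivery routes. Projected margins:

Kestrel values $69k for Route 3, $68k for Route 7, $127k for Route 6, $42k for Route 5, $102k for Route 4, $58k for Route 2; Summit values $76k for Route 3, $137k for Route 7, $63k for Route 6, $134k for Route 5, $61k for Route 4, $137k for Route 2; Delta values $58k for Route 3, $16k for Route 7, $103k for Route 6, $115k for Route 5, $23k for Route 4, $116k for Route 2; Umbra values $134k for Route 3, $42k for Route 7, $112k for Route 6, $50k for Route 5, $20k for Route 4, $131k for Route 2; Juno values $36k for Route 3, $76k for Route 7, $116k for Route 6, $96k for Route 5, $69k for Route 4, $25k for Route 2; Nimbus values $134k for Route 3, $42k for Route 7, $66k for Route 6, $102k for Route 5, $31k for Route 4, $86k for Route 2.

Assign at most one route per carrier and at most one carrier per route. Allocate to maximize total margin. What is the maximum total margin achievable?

This is the linear assignment problem.
Optimal: Kestrel→Route 4 ($102k), Summit→Route 7 ($137k), Delta→Route 5 ($115k), Umbra→Route 2 ($131k), Juno→Route 6 ($116k), Nimbus→Route 3 ($134k) — total 102+137+115+131+116+134 = $735k.
Max-entry greedy (repeatedly take the single best remaining cell) gives $685k, worse by 50.
Every other assignment is strictly worse.

Max total: $735k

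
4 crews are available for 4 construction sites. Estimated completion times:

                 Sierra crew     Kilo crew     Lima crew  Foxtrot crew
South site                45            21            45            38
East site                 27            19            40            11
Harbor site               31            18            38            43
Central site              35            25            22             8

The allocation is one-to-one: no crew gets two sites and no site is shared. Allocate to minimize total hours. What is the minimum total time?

Min total: 85 hours

Optimal: Sierra crew→Harbor site (31 hours), Kilo crew→South site (21 hours), Lima crew→Central site (22 hours), Foxtrot crew→East site (11 hours) — total 31+21+22+11 = 85 hours.
Next-best assignment: Sierra crew→East site, Kilo crew→South site, Lima crew→Harbor site, Foxtrot crew→Central site = 94 hours.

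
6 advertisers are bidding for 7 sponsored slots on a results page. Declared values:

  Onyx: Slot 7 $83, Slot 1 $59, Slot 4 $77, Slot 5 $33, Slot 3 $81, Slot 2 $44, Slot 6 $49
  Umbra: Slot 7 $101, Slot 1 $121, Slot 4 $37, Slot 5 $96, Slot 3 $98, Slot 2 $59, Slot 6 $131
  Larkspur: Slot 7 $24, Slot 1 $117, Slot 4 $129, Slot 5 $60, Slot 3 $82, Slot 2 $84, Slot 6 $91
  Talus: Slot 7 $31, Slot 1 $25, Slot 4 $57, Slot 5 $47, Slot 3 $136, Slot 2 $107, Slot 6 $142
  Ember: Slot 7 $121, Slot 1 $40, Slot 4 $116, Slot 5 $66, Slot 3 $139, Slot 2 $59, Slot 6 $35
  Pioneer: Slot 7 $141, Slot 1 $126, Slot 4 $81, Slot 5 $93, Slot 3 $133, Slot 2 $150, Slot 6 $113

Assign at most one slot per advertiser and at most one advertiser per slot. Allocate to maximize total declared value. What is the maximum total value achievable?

Optimal: Onyx→Slot 7 ($83), Umbra→Slot 1 ($121), Larkspur→Slot 4 ($129), Talus→Slot 6 ($142), Ember→Slot 3 ($139), Pioneer→Slot 2 ($150) — total 83+121+129+142+139+150 = $764.
Row-greedy (each advertiser in turn takes its best remaining slot) gives $695, worse by 69.
Swapping Talus↔Ember (Talus→Slot 3 $136, Ember→Slot 6 $35) loses 110.

Maximum total: $764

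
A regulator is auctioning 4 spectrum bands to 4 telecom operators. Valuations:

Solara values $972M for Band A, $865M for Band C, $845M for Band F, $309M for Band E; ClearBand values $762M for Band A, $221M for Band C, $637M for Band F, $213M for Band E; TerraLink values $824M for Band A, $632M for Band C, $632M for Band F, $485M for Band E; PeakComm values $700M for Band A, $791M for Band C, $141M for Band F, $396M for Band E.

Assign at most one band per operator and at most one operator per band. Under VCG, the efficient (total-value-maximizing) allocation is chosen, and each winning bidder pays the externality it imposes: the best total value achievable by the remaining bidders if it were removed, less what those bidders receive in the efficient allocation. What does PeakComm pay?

Efficient allocation: Solara→Band A ($972M), ClearBand→Band F ($637M), TerraLink→Band E ($485M), PeakComm→Band C ($791M); total welfare W = $2885M.
PeakComm receives Band C at value $791M, so the others get W − 791 = $2094M.
Without PeakComm: best allocation of the remaining 3 bidders over all 4 bands is Solara→Band C ($865M), ClearBand→Band F ($637M), TerraLink→Band A ($824M), total $2326M.
VCG payment = (others' best without PeakComm) − (others' welfare with PeakComm) = 2326 − 2094 = $232M.

PeakComm pays $232M.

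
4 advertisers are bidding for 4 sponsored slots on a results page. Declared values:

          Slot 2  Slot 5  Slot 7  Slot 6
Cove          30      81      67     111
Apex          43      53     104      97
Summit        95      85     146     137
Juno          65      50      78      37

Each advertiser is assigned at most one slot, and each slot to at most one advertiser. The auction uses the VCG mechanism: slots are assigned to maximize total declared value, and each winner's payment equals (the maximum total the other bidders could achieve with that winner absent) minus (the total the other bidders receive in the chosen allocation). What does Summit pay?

Efficient allocation: Cove→Slot 5 ($81), Apex→Slot 6 ($97), Summit→Slot 7 ($146), Juno→Slot 2 ($65); total welfare W = $389.
Summit receives Slot 7 at value $146, so the others get W − 146 = $243.
Without Summit: best allocation of the remaining 3 bidders over all 4 slots is Cove→Slot 6 ($111), Apex→Slot 7 ($104), Juno→Slot 2 ($65), total $280.
VCG payment = (others' best without Summit) − (others' welfare with Summit) = 280 − 243 = $37.

Summit pays $37.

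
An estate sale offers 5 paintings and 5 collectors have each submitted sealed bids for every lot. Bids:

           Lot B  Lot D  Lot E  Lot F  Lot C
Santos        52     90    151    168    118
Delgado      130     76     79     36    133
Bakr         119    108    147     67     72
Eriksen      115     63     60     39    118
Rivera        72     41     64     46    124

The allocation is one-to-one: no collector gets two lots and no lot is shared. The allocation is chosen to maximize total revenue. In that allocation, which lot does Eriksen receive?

Eriksen receives Lot D.

Optimal: Santos→Lot F ($168), Delgado→Lot B ($130), Bakr→Lot E ($147), Eriksen→Lot D ($63), Rivera→Lot C ($124) — total 168+130+147+63+124 = $632.
Column-greedy (each lot in turn goes to its best remaining collector) gives $553, worse by 79.
Next-best assignment: Santos→Lot F, Delgado→Lot D, Bakr→Lot E, Eriksen→Lot B, Rivera→Lot C = $630.
Every other assignment is strictly worse.
Eriksen's own top lot is Lot C ($118), but forcing Eriksen→Lot C and reassigning the rest optimally gives only $604 — worse by 28.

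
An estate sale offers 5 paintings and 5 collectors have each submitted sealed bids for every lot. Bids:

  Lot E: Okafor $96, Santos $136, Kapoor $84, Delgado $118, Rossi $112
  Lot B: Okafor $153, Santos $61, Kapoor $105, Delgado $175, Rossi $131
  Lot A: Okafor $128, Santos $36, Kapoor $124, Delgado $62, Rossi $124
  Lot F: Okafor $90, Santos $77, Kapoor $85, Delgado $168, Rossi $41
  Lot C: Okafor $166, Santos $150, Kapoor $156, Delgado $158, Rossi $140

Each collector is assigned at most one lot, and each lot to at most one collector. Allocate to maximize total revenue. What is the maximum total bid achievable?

Max total: $737

Optimal: Okafor→Lot B ($153), Santos→Lot E ($136), Kapoor→Lot C ($156), Delgado→Lot F ($168), Rossi→Lot A ($124) — total 153+136+156+168+124 = $737.
Row-greedy (each collector in turn takes its best remaining lot) gives $642, worse by 95.
Next-best assignment: Okafor→Lot C, Santos→Lot E, Kapoor→Lot A, Delgado→Lot F, Rossi→Lot B = $725.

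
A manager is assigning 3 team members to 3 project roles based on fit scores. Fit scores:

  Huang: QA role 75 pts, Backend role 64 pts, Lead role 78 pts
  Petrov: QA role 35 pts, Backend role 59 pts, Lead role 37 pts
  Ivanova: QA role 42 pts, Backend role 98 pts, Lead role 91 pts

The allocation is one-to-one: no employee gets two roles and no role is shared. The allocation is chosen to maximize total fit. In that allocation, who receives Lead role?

This is the linear assignment problem.
Optimal: Huang→QA role (75 pts), Petrov→Backend role (59 pts), Ivanova→Lead role (91 pts) — total 75+59+91 = 225 pts.
Row-greedy (each employee in turn takes its best remaining role) gives 179 pts, worse by 46.
Next-best assignment: Huang→Lead role, Petrov→QA role, Ivanova→Backend role = 211 pts.
Every other assignment is strictly worse.
Ivanova's own top role is Backend role (98 pts), but forcing Ivanova→Backend role and reassigning the rest optimally gives only 211 pts — worse by 14.

Ivanova receives Lead role.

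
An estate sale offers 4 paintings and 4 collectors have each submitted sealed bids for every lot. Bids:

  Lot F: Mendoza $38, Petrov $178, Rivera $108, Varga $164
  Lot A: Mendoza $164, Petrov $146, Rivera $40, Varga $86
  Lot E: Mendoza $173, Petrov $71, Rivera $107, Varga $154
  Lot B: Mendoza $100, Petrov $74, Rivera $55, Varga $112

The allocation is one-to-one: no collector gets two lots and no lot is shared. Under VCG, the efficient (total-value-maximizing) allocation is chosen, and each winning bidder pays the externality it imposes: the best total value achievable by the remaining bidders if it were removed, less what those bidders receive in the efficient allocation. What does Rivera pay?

Efficient allocation: Mendoza→Lot A ($164), Petrov→Lot F ($178), Rivera→Lot E ($107), Varga→Lot B ($112); total welfare W = $561.
Rivera receives Lot E at value $107, so the others get W − 107 = $454.
Without Rivera: best allocation of the remaining 3 bidders over all 4 lots is Mendoza→Lot A ($164), Petrov→Lot F ($178), Varga→Lot E ($154), total $496.
VCG payment = (others' best without Rivera) − (others' welfare with Rivera) = 496 − 454 = $42.

Rivera pays $42.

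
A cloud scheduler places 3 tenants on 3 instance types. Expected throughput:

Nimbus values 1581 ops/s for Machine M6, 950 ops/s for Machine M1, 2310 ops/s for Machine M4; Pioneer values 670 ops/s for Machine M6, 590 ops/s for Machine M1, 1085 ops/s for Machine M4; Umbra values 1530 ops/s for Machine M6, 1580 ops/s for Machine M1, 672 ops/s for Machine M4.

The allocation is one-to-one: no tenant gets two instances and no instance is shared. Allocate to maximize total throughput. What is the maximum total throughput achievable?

This is the linear assignment problem.
Optimal: Nimbus→Machine M4 (2310 ops/s), Pioneer→Machine M6 (670 ops/s), Umbra→Machine M1 (1580 ops/s) — total 2310+670+1580 = 4560 ops/s.
Column-greedy (each instance in turn goes to its best remaining tenant) gives 4246 ops/s, worse by 314.
Swapping Umbra↔Nimbus (Umbra→Machine M4 672 ops/s, Nimbus→Machine M1 950 ops/s) loses 2268.
Checked against all permutations: 4560 ops/s is optimal.

Maximum total: 4560 ops/s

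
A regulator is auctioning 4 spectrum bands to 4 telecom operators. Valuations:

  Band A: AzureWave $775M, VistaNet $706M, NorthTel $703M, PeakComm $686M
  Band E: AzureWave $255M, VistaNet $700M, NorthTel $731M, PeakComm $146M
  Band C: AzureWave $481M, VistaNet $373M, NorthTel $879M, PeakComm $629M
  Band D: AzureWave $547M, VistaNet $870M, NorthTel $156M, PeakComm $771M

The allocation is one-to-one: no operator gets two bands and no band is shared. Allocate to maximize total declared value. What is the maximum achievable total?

Optimal: AzureWave→Band A ($775M), VistaNet→Band E ($700M), NorthTel→Band C ($879M), PeakComm→Band D ($771M) — total 775+700+879+771 = $3125M.
Next-best assignment: AzureWave→Band A, VistaNet→Band D, NorthTel→Band E, PeakComm→Band C = $3005M.

Maximum total: $3125M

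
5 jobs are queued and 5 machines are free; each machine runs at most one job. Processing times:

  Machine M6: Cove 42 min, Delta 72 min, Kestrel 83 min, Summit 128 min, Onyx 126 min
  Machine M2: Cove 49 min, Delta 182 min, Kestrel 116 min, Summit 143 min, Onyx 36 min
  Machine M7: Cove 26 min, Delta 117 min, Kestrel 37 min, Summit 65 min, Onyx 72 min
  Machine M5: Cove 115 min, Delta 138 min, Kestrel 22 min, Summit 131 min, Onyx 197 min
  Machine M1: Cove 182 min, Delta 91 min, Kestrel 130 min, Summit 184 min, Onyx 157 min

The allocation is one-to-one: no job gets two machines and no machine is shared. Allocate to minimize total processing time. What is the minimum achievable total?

Min total: 256 min

Optimal: Cove→Machine M6 (42 min), Delta→Machine M1 (91 min), Kestrel→Machine M5 (22 min), Summit→Machine M7 (65 min), Onyx→Machine M2 (36 min) — total 42+91+22+65+36 = 256 min.
Swapping Summit↔Kestrel (Summit→Machine M5 131 min, Kestrel→Machine M7 37 min) adds 81.
Every other assignment is strictly worse.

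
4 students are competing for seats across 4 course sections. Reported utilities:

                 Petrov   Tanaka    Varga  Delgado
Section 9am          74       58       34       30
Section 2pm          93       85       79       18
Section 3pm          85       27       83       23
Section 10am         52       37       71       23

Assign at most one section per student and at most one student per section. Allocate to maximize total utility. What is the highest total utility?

This is the linear assignment problem.
Optimal: Petrov→Section 3pm (85 points), Tanaka→Section 2pm (85 points), Varga→Section 10am (71 points), Delgado→Section 9am (30 points) — total 85+85+71+30 = 271 points.
Max-entry greedy (repeatedly take the single best remaining cell) gives 257 points, worse by 14.
Checked against all permutations: 271 points is optimal.

Max total: 271 points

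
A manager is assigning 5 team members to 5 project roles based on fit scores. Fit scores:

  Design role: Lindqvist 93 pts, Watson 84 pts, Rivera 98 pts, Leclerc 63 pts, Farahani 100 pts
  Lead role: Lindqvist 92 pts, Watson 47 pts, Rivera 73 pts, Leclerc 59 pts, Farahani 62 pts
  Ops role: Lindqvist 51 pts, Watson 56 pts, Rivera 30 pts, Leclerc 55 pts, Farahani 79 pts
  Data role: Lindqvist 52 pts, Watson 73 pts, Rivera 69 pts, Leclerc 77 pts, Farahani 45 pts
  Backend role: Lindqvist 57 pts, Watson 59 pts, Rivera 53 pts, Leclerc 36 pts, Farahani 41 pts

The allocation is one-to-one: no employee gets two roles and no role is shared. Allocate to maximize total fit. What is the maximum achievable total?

Maximum total: 405 pts

This is a one-to-one assignment (maximum-weight bipartite matching).
Optimal: Lindqvist→Lead role (92 pts), Watson→Backend role (59 pts), Rivera→Design role (98 pts), Leclerc→Data role (77 pts), Farahani→Ops role (79 pts) — total 92+59+98+77+79 = 405 pts.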